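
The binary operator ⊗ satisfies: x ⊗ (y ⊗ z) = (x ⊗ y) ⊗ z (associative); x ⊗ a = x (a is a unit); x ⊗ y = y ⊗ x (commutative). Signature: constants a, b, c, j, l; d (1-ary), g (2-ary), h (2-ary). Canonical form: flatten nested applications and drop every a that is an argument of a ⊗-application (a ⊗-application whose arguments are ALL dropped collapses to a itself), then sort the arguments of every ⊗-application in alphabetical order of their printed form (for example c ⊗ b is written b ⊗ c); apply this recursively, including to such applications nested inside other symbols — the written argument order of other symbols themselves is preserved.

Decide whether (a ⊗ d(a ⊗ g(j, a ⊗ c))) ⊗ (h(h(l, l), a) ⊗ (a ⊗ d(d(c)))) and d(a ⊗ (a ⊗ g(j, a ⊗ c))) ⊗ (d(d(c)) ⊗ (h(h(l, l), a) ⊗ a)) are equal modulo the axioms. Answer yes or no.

Left:  (a ⊗ d(a ⊗ g(j, a ⊗ c))) ⊗ (h(h(l, l), a) ⊗ (a ⊗ d(d(c))))
  Flatten:  a ⊗ d(a ⊗ g(j, a ⊗ c)) ⊗ h(h(l, l), a) ⊗ a ⊗ d(d(c))
  Inside:  d(a ⊗ g(j, a ⊗ c))  →  d(g(j, c))
  Units out:  drop a (×2)
  Sort:  d(d(c)) ⊗ d(g(j, c)) ⊗ h(h(l, l), a)
Right:  d(a ⊗ (a ⊗ g(j, a ⊗ c))) ⊗ (d(d(c)) ⊗ (h(h(l, l), a) ⊗ a))
  Merge nested applications:  d(a ⊗ (a ⊗ g(j, a ⊗ c))) ⊗ d(d(c)) ⊗ h(h(l, l), a) ⊗ a
  Canonicalize subterm:  d(a ⊗ (a ⊗ g(j, a ⊗ c)))  →  d(g(j, c))
  Drop the unit:  drop a
  Sort:  d(d(c)) ⊗ d(g(j, c)) ⊗ h(h(l, l), a)

Answer: yes — both canonical forms are d(d(c)) ⊗ d(g(j, c)) ⊗ h(h(l, l), a)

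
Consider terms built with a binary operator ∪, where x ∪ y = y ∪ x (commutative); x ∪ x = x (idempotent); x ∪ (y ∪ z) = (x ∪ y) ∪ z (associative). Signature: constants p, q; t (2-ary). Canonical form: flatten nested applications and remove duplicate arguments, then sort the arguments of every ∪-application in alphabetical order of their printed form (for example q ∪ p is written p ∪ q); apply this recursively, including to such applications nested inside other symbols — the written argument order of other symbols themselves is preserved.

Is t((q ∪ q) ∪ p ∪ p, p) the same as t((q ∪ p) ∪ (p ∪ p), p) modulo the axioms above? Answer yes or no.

Answer: yes — both canonical forms are t(p ∪ q, p)

Derivation:
Left:  t((q ∪ q) ∪ p ∪ p, p)
  Focus inside:  (q ∪ q) ∪ p ∪ p
  Flatten:  q ∪ q ∪ p ∪ p
  Deduplicate:  drop duplicate q, p
  Sort:  p ∪ q
  Rebuild:  t(p ∪ q, p)
Right:  t((q ∪ p) ∪ (p ∪ p), p)
  Focus inside:  (q ∪ p) ∪ (p ∪ p)
  Merge nested applications:  q ∪ p ∪ p ∪ p
  Deduplicate:  drop duplicate p, p
  Order the arguments:  p ∪ q
  Put back:  t(p ∪ q, p)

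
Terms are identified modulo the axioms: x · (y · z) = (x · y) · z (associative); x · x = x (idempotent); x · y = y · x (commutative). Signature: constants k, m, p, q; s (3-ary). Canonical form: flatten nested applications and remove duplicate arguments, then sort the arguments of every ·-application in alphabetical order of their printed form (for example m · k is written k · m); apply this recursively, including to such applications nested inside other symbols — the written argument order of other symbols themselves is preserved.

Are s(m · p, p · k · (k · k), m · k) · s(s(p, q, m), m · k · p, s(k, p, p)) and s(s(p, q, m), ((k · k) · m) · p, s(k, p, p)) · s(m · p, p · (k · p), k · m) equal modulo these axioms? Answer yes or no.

Answer: yes — both canonical forms are s(m · p, k · p, k · m) · s(s(p, q, m), k · m · p, s(k, p, p))

Derivation:
Left:  s(m · p, p · k · (k · k), m · k) · s(s(p, q, m), m · k · p, s(k, p, p))
  Simplify inside:  s(m · p, p · k · (k · k), m · k)  →  s(m · p, k · p, k · m)
  Canonicalize subterm:  s(s(p, q, m), m · k · p, s(k, p, p))  →  s(s(p, q, m), k · m · p, s(k, p, p))
  Order the arguments:  s(m · p, k · p, k · m) · s(s(p, q, m), k · m · p, s(k, p, p))
Right:  s(s(p, q, m), ((k · k) · m) · p, s(k, p, p)) · s(m · p, p · (k · p), k · m)
  Canonicalize subterm:  s(s(p, q, m), ((k · k) · m) · p, s(k, p, p))  →  s(s(p, q, m), k · m · p, s(k, p, p))
  Inside:  s(m · p, p · (k · p), k · m)  →  s(m · p, k · p, k · m)
  Order the arguments:  s(m · p, k · p, k · m) · s(s(p, q, m), k · m · p, s(k, p, p))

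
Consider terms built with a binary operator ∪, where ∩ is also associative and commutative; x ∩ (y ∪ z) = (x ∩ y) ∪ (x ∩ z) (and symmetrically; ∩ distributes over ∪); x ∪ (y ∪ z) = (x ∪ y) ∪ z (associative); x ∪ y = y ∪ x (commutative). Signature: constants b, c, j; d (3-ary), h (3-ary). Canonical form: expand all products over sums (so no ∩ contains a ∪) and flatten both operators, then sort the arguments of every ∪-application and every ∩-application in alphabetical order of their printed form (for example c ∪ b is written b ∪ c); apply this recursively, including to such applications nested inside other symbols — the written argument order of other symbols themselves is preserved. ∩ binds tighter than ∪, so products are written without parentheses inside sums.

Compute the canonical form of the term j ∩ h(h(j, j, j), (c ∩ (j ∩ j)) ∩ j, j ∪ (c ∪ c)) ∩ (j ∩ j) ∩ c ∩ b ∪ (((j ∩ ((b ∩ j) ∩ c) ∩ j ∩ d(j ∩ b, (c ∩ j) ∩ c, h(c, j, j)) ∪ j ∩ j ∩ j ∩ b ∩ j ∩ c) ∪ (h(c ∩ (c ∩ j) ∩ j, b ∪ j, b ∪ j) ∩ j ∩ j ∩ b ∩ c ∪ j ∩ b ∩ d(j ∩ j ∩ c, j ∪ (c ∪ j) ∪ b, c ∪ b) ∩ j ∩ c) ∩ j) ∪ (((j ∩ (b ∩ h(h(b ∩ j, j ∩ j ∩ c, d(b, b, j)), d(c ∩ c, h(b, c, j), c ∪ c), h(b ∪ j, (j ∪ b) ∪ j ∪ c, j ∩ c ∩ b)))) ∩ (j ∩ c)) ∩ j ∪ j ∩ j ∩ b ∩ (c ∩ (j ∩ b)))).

Expand:  b ∩ c ∩ h(h(j, j, j), c ∩ j ∩ j ∩ j, c ∪ c ∪ j) ∩ j ∩ j ∩ j ∪ b ∩ c ∩ d(b ∩ j, c ∩ c ∩ j, h(c, j, j)) ∩ j ∩ j ∩ j ∪ b ∩ c ∩ j ∩ j ∩ j ∩ j ∪ b ∩ c ∩ h(c ∩ c ∩ j ∩ j, b ∪ j, b ∪ j) ∩ j ∩ j ∩ j ∪ b ∩ c ∩ d(c ∩ j ∩ j, b ∪ c ∪ j ∪ j, b ∪ c) ∩ j ∩ j ∩ j ∪ b ∩ c ∩ h(h(b ∩ j, c ∩ j ∩ j, d(b, b, j)), d(c ∩ c, h(b, c, j), c ∪ c), h(b ∪ j, b ∪ c ∪ j ∪ j, b ∩ c ∩ j)) ∩ j ∩ j ∩ j ∪ b ∩ b ∩ c ∩ j ∩ j ∩ j
Order the arguments:  b ∩ b ∩ c ∩ j ∩ j ∩ j ∪ b ∩ c ∩ d(b ∩ j, c ∩ c ∩ j, h(c, j, j)) ∩ j ∩ j ∩ j ∪ b ∩ c ∩ d(c ∩ j ∩ j, b ∪ c ∪ j ∪ j, b ∪ c) ∩ j ∩ j ∩ j ∪ b ∩ c ∩ h(c ∩ c ∩ j ∩ j, b ∪ j, b ∪ j) ∩ j ∩ j ∩ j ∪ b ∩ c ∩ h(h(b ∩ j, c ∩ j ∩ j, d(b, b, j)), d(c ∩ c, h(b, c, j), c ∪ c), h(b ∪ j, b ∪ c ∪ j ∪ j, b ∩ c ∩ j)) ∩ j ∩ j ∩ j ∪ b ∩ c ∩ h(h(j, j, j), c ∩ j ∩ j ∩ j, c ∪ c ∪ j) ∩ j ∩ j ∩ j ∪ b ∩ c ∩ j ∩ j ∩ j ∩ j

Answer: b ∩ b ∩ c ∩ j ∩ j ∩ j ∪ b ∩ c ∩ d(b ∩ j, c ∩ c ∩ j, h(c, j, j)) ∩ j ∩ j ∩ j ∪ b ∩ c ∩ d(c ∩ j ∩ j, b ∪ c ∪ j ∪ j, b ∪ c) ∩ j ∩ j ∩ j ∪ b ∩ c ∩ h(c ∩ c ∩ j ∩ j, b ∪ j, b ∪ j) ∩ j ∩ j ∩ j ∪ b ∩ c ∩ h(h(b ∩ j, c ∩ j ∩ j, d(b, b, j)), d(c ∩ c, h(b, c, j), c ∪ c), h(b ∪ j, b ∪ c ∪ j ∪ j, b ∩ c ∩ j)) ∩ j ∩ j ∩ j ∪ b ∩ c ∩ h(h(j, j, j), c ∩ j ∩ j ∩ j, c ∪ c ∪ j) ∩ j ∩ j ∩ j ∪ b ∩ c ∩ j ∩ j ∩ j ∩ j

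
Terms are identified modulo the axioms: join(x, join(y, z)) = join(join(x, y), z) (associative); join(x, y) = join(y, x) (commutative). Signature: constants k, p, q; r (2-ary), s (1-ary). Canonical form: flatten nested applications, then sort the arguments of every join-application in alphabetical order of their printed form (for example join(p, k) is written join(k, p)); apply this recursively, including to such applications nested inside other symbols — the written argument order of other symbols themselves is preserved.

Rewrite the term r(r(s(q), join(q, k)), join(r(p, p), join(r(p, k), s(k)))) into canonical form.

Work inside:  join(r(p, p), join(r(p, k), s(k)))
Un-nest:  join(r(p, p), r(p, k), s(k))
Sort arguments:  join(r(p, k), r(p, p), s(k))
Put back:  r(r(s(q), join(k, q)), join(r(p, k), r(p, p), s(k)))

Answer: r(r(s(q), join(k, q)), join(r(p, k), r(p, p), s(k)))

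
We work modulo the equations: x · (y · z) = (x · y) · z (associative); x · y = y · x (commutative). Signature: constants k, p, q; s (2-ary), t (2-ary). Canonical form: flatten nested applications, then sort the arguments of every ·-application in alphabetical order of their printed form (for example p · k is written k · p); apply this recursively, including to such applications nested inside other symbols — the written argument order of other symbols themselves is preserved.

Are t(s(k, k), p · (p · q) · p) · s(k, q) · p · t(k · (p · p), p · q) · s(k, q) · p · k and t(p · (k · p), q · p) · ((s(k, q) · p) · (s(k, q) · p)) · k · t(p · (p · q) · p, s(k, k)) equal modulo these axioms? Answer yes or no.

Left:  t(s(k, k), p · (p · q) · p) · s(k, q) · p · t(k · (p · p), p · q) · s(k, q) · p · k
  Inside:  t(s(k, k), p · (p · q) · p)  →  t(s(k, k), p · p · p · q)
  Canonicalize subterm:  t(k · (p · p), p · q)  →  t(k · p · p, p · q)
  Order the arguments:  k · p · p · s(k, q) · s(k, q) · t(k · p · p, p · q) · t(s(k, k), p · p · p · q)
Right:  t(p · (k · p), q · p) · ((s(k, q) · p) · (s(k, q) · p)) · k · t(p · (p · q) · p, s(k, k))
  Merge nested applications:  t(p · (k · p), q · p) · s(k, q) · p · s(k, q) · p · k · t(p · (p · q) · p, s(k, k))
  Simplify inside:  t(p · (k · p), q · p)  →  t(k · p · p, p · q)
  Canonicalize subterm:  t(p · (p · q) · p, s(k, k))  →  t(p · p · p · q, s(k, k))
  Sort:  k · p · p · s(k, q) · s(k, q) · t(k · p · p, p · q) · t(p · p · p · q, s(k, k))

Answer: no — k · p · p · s(k, q) · s(k, q) · t(k · p · p, p · q) · t(s(k, k), p · p · p · q) vs k · p · p · s(k, q) · s(k, q) · t(k · p · p, p · q) · t(p · p · p · q, s(k, k))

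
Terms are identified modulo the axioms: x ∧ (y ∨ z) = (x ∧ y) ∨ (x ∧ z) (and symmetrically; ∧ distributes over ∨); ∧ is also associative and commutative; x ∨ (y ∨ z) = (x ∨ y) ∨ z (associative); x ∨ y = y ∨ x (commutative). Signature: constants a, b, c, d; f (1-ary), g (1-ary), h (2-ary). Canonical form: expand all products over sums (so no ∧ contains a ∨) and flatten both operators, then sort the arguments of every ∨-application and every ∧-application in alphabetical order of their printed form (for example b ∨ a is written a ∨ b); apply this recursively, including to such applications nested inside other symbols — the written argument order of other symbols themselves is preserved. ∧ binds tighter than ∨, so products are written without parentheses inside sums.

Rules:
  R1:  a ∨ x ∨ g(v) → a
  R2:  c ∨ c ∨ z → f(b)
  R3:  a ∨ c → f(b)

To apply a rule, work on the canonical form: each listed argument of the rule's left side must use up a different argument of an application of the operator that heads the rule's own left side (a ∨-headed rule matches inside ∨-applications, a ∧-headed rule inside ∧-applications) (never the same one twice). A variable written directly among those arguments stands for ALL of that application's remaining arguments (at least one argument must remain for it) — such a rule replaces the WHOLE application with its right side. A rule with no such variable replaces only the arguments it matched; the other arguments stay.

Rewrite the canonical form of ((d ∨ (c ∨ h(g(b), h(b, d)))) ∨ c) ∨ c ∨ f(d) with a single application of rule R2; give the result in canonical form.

Answer: f(b)

Derivation:
Canonical form:  c ∨ c ∨ c ∨ d ∨ f(d) ∨ h(g(b), h(b, d))
Match R2:  consume c, c;  z := c ∨ d ∨ f(d) ∨ h(g(b), h(b, d))
The extension variable absorbs all remaining arguments, so the whole application is rewritten.
Result:  f(b)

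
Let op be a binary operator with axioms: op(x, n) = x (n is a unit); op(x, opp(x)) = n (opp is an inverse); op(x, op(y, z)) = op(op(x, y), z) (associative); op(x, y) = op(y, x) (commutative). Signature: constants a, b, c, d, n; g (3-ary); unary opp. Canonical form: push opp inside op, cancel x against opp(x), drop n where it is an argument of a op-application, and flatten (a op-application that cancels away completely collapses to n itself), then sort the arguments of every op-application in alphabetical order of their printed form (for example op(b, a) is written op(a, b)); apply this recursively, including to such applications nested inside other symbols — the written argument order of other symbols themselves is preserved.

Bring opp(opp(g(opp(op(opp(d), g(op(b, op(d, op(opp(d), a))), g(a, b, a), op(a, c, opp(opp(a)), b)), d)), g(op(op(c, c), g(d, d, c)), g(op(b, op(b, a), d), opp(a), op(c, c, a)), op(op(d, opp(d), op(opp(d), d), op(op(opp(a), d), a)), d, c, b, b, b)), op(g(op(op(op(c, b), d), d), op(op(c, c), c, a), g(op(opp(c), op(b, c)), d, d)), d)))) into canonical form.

Answer: g(opp(g(op(a, b), g(a, b, a), op(a, a, b, c))), g(op(c, c, g(d, d, c)), g(op(a, b, b, d), opp(a), op(a, c, c)), op(b, b, b, c, d, d)), op(d, g(op(b, c, d, d), op(a, c, c, c), g(b, d, d))))

Derivation:
Push opp inside:  distribute opp over op and collapse double opp
Combine occurrences:  g(opp(g(op(a, b), g(a, b, a), op(a, a, b, c))), g(op(c, c, g(d, d, c)), g(op(a, b, b, d), opp(a), op(a, c, c)), op(b, b, b, c, d, d)), op(d, g(op(b, c, d, d), op(a, c, c, c), g(b, d, d))))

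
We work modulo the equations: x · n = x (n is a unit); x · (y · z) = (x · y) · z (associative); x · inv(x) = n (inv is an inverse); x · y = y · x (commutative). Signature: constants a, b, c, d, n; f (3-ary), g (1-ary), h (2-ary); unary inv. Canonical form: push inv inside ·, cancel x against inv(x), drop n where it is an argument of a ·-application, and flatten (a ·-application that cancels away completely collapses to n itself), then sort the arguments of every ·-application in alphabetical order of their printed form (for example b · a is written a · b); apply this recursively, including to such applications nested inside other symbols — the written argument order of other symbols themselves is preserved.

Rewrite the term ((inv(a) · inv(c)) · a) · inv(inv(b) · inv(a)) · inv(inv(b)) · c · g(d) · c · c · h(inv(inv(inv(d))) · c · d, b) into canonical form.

Answer: a · b · b · c · c · g(d) · h(c, b)

Derivation:
Push inv inside:  distribute inv over · and collapse double inv
Collect terms:  a · c · c · b · b · g(d) · h(c, b)
Sort arguments:  a · b · b · c · c · g(d) · h(c, b)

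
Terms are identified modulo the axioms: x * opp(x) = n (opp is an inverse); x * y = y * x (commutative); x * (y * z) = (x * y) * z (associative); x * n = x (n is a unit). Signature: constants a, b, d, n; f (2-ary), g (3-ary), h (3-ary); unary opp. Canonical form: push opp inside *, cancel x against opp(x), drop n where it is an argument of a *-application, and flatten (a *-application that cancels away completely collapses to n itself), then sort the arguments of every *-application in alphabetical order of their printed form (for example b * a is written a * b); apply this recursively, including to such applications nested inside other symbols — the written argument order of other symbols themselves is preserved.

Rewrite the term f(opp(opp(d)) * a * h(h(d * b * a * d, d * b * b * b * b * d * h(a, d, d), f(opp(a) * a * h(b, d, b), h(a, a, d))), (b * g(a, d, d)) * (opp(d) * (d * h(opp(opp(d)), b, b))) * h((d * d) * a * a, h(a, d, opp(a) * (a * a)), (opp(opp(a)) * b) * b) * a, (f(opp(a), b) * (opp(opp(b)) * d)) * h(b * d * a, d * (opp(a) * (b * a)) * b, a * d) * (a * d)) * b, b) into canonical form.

Answer: f(a * b * d * h(h(a * b * d * d, b * b * b * b * d * d * h(a, d, d), f(h(b, d, b), h(a, a, d))), a * b * g(a, d, d) * h(a * a * d * d, h(a, d, a), a * b * b) * h(d, b, b), a * b * d * d * f(opp(a), b) * h(a * b * d, b * b * d, a * d)), b)

Derivation:
Descend into:  opp(opp(d)) * a * h(h(d * b * a * d, d * b * b * b * b * d * h(a, d, d), f(opp(a) * a * h(b, d, b), h(a, a, d))), (b * g(a, d, d)) * (opp(d) * (d * h(opp(opp(d)), b, b))) * h((d * d) * a * a, h(a, d, opp(a) * (a * a)), (opp(opp(a)) * b) * b) * a, (f(opp(a), b) * (opp(opp(b)) * d)) * h(b * d * a, d * (opp(a) * (b * a)) * b, a * d) * (a * d)) * b
Push opp inside:  distribute opp over * and collapse double opp
Collect:  d * a * h(h(a * b * d * d, b * b * b * b * d * d * h(a, d, d), f(h(b, d, b), h(a, a, d))), a * b * g(a, d, d) * h(a * a * d * d, h(a, d, a), a * b * b) * h(d, b, b), a * b * d * d * f(opp(a), b) * h(a * b * d, b * b * d, a * d)) * b
Sort arguments:  a * b * d * h(h(a * b * d * d, b * b * b * b * d * d * h(a, d, d), f(h(b, d, b), h(a, a, d))), a * b * g(a, d, d) * h(a * a * d * d, h(a, d, a), a * b * b) * h(d, b, b), a * b * d * d * f(opp(a), b) * h(a * b * d, b * b * d, a * d))
Put back:  f(a * b * d * h(h(a * b * d * d, b * b * b * b * d * d * h(a, d, d), f(h(b, d, b), h(a, a, d))), a * b * g(a, d, d) * h(a * a * d * d, h(a, d, a), a * b * b) * h(d, b, b), a * b * d * d * f(opp(a), b) * h(a * b * d, b * b * d, a * d)), b)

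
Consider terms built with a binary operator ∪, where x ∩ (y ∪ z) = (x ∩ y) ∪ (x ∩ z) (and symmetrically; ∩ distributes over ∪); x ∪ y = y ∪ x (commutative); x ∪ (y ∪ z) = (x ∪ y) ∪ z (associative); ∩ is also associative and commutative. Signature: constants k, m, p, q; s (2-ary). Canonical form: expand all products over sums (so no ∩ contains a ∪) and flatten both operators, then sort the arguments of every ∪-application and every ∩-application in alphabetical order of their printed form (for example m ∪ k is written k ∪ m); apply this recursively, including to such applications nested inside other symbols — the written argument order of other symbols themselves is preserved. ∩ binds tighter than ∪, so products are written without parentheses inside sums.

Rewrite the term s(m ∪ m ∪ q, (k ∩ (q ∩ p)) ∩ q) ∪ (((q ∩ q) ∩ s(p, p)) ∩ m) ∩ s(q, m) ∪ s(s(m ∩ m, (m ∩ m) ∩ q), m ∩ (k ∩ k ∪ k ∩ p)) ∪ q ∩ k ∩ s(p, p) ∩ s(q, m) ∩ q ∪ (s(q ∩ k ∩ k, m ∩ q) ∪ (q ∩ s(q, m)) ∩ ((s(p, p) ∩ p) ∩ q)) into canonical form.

Answer: k ∩ q ∩ q ∩ s(p, p) ∩ s(q, m) ∪ m ∩ q ∩ q ∩ s(p, p) ∩ s(q, m) ∪ p ∩ q ∩ q ∩ s(p, p) ∩ s(q, m) ∪ s(k ∩ k ∩ q, m ∩ q) ∪ s(m ∪ m ∪ q, k ∩ p ∩ q ∩ q) ∪ s(s(m ∩ m, m ∩ m ∩ q), k ∩ k ∩ m ∪ k ∩ m ∩ p)

Derivation:
Distribute:  s(m ∪ m ∪ q, k ∩ p ∩ q ∩ q) ∪ m ∩ q ∩ q ∩ s(p, p) ∩ s(q, m) ∪ s(s(m ∩ m, m ∩ m ∩ q), k ∩ k ∩ m ∪ k ∩ m ∩ p) ∪ k ∩ q ∩ q ∩ s(p, p) ∩ s(q, m) ∪ s(k ∩ k ∩ q, m ∩ q) ∪ p ∩ q ∩ q ∩ s(p, p) ∩ s(q, m)
Order the arguments:  k ∩ q ∩ q ∩ s(p, p) ∩ s(q, m) ∪ m ∩ q ∩ q ∩ s(p, p) ∩ s(q, m) ∪ p ∩ q ∩ q ∩ s(p, p) ∩ s(q, m) ∪ s(k ∩ k ∩ q, m ∩ q) ∪ s(m ∪ m ∪ q, k ∩ p ∩ q ∩ q) ∪ s(s(m ∩ m, m ∩ m ∩ q), k ∩ k ∩ m ∪ k ∩ m ∩ p)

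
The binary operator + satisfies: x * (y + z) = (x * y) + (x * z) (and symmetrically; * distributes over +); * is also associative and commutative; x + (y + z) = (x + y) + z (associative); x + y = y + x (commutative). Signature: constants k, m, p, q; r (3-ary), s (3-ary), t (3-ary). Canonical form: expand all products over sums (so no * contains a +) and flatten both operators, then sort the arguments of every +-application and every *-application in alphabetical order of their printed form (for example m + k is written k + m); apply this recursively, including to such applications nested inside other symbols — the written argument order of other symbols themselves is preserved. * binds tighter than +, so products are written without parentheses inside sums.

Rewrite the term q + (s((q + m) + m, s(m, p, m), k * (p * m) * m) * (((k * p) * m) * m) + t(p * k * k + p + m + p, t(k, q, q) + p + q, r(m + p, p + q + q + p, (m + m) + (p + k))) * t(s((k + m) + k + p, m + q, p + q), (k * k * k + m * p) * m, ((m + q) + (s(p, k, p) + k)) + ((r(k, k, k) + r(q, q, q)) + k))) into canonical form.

Expand:  q + k * m * m * p * s(m + m + q, s(m, p, m), k * m * m * p) + t(k * k * p + m + p + p, p + q + t(k, q, q), r(m + p, p + p + q + q, k + m + m + p)) * t(s(k + k + m + p, m + q, p + q), k * k * k * m + m * m * p, k + k + m + q + r(k, k, k) + r(q, q, q) + s(p, k, p))
Order the arguments:  k * m * m * p * s(m + m + q, s(m, p, m), k * m * m * p) + q + t(k * k * p + m + p + p, p + q + t(k, q, q), r(m + p, p + p + q + q, k + m + m + p)) * t(s(k + k + m + p, m + q, p + q), k * k * k * m + m * m * p, k + k + m + q + r(k, k, k) + r(q, q, q) + s(p, k, p))

Answer: k * m * m * p * s(m + m + q, s(m, p, m), k * m * m * p) + q + t(k * k * p + m + p + p, p + q + t(k, q, q), r(m + p, p + p + q + q, k + m + m + p)) * t(s(k + k + m + p, m + q, p + q), k * k * k * m + m * m * p, k + k + m + q + r(k, k, k) + r(q, q, q) + s(p, k, p))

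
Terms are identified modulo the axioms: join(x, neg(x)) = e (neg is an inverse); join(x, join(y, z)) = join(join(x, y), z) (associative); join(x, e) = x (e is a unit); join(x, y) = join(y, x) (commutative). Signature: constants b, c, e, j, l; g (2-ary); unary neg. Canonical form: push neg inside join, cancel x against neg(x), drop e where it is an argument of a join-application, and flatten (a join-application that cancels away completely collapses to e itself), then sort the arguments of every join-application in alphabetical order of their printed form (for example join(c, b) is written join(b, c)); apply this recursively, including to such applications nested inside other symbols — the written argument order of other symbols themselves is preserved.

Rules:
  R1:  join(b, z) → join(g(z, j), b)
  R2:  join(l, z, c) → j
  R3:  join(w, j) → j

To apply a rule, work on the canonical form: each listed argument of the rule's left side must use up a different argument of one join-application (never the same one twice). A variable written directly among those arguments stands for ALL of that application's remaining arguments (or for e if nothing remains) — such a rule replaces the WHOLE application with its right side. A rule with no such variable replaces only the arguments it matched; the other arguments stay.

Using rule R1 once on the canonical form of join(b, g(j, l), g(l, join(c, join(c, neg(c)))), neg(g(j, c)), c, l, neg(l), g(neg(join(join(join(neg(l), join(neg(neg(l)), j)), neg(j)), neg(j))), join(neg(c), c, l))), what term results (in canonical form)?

Answer: join(b, g(join(c, g(j, l), g(j, l), g(l, c), neg(g(j, c))), j))

Derivation:
Canonical form:  join(b, c, g(j, l), g(j, l), g(l, c), neg(g(j, c)))
Match R1:  consume b;  z := join(c, g(j, l), g(j, l), g(l, c), neg(g(j, c)))
Every leftover argument binds to the variable; the entire application is replaced.
Result:  join(b, g(join(c, g(j, l), g(j, l), g(l, c), neg(g(j, c))), j))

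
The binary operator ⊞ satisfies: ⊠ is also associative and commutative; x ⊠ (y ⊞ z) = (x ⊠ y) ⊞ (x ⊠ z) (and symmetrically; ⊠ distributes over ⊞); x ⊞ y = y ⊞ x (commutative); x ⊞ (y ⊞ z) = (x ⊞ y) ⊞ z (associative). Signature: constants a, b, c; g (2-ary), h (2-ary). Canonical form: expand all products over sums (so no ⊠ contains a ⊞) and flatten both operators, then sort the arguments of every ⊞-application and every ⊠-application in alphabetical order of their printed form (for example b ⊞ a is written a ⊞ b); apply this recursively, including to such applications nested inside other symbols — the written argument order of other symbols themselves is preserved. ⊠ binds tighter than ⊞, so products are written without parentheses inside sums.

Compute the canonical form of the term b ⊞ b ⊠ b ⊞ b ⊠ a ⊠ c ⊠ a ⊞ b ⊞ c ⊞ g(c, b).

Un-nest:  b ⊞ b ⊠ b ⊞ a ⊠ a ⊠ b ⊠ c ⊞ b ⊞ c ⊞ g(c, b)
Order the arguments:  a ⊠ a ⊠ b ⊠ c ⊞ b ⊞ b ⊞ b ⊠ b ⊞ c ⊞ g(c, b)

Answer: a ⊠ a ⊠ b ⊠ c ⊞ b ⊞ b ⊞ b ⊠ b ⊞ c ⊞ g(c, b)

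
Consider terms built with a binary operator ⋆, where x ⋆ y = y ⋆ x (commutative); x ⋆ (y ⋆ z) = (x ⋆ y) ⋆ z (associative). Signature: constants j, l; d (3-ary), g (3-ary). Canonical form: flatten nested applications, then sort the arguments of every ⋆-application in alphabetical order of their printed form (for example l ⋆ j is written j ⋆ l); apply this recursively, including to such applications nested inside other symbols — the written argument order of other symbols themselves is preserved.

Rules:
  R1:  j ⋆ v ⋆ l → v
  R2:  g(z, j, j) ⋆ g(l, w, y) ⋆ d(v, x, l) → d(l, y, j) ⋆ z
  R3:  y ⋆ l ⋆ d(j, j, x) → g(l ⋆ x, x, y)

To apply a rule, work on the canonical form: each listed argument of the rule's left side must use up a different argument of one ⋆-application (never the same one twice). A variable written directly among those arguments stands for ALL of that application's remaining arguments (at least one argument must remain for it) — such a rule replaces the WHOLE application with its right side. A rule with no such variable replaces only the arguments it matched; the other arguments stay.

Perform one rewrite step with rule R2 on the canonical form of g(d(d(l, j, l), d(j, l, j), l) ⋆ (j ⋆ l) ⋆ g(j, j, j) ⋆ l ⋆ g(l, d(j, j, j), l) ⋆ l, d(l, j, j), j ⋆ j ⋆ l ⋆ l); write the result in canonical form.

Canonical form:  g(d(d(l, j, l), d(j, l, j), l) ⋆ g(j, j, j) ⋆ g(l, d(j, j, j), l) ⋆ j ⋆ l ⋆ l ⋆ l, d(l, j, j), j ⋆ j ⋆ l ⋆ l)
Match R2:  consume d(d(l, j, l), d(j, l, j), l), g(j, j, j), g(l, d(j, j, j), l);  v := d(l, j, l), w := d(j, j, j), x := d(j, l, j), y := l, z := j
New term:  g(d(l, l, j) ⋆ j ⋆ j ⋆ l ⋆ l ⋆ l, d(l, j, j), j ⋆ j ⋆ l ⋆ l)

Answer: g(d(l, l, j) ⋆ j ⋆ j ⋆ l ⋆ l ⋆ l, d(l, j, j), j ⋆ j ⋆ l ⋆ l)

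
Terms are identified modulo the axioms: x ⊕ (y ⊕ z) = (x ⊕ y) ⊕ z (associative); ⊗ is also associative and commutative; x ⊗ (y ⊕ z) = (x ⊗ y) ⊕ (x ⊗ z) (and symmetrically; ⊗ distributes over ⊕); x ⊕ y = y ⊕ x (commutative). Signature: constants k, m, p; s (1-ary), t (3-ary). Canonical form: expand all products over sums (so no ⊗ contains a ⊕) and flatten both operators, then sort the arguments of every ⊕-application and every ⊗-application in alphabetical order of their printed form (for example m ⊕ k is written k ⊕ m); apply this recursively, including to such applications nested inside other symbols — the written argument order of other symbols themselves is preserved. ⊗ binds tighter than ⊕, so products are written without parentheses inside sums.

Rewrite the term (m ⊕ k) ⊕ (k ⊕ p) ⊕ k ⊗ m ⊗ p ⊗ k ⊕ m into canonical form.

Answer: k ⊕ k ⊕ k ⊗ k ⊗ m ⊗ p ⊕ m ⊕ m ⊕ p

Derivation:
Un-nest:  m ⊕ k ⊕ k ⊕ p ⊕ k ⊗ k ⊗ m ⊗ p ⊕ m
Sort:  k ⊕ k ⊕ k ⊗ k ⊗ m ⊗ p ⊕ m ⊕ m ⊕ p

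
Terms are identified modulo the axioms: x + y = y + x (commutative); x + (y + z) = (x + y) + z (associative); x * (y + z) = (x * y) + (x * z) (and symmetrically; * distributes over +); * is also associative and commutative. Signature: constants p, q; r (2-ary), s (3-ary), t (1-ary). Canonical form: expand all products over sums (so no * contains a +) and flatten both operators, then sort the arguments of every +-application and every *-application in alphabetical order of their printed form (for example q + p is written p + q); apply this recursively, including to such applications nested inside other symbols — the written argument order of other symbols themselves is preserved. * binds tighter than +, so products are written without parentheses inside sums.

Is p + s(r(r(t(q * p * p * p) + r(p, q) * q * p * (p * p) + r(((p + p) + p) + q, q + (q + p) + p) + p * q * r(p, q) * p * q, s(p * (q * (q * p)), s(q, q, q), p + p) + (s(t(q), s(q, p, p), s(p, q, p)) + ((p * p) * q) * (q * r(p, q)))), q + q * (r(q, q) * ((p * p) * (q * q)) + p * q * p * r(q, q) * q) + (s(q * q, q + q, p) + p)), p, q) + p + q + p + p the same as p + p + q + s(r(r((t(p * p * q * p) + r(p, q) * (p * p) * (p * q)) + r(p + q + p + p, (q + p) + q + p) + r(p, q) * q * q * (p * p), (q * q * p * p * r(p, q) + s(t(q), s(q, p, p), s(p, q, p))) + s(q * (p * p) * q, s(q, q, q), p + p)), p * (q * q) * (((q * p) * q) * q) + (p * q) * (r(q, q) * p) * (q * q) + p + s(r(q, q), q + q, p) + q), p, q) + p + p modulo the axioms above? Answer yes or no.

Left:  p + s(r(r(t(q * p * p * p) + r(p, q) * q * p * (p * p) + r(((p + p) + p) + q, q + (q + p) + p) + p * q * r(p, q) * p * q, s(p * (q * (q * p)), s(q, q, q), p + p) + (s(t(q), s(q, p, p), s(p, q, p)) + ((p * p) * q) * (q * r(p, q)))), q + q * (r(q, q) * ((p * p) * (q * q)) + p * q * p * r(q, q) * q) + (s(q * q, q + q, p) + p)), p, q) + p + q + p + p
  Expand:  p + s(r(r(p * p * p * q * r(p, q) + p * p * q * q * r(p, q) + r(p + p + p + q, p + p + q + q) + t(p * p * p * q), p * p * q * q * r(p, q) + s(p * p * q * q, s(q, q, q), p + p) + s(t(q), s(q, p, p), s(p, q, p))), p + p * p * q * q * q * r(q, q) + p * p * q * q * q * r(q, q) + q + s(q * q, q + q, p)), p, q) + p + q + p + p
  Sort:  p + p + p + p + q + s(r(r(p * p * p * q * r(p, q) + p * p * q * q * r(p, q) + r(p + p + p + q, p + p + q + q) + t(p * p * p * q), p * p * q * q * r(p, q) + s(p * p * q * q, s(q, q, q), p + p) + s(t(q), s(q, p, p), s(p, q, p))), p + p * p * q * q * q * r(q, q) + p * p * q * q * q * r(q, q) + q + s(q * q, q + q, p)), p, q)
Right:  p + p + q + s(r(r((t(p * p * q * p) + r(p, q) * (p * p) * (p * q)) + r(p + q + p + p, (q + p) + q + p) + r(p, q) * q * q * (p * p), (q * q * p * p * r(p, q) + s(t(q), s(q, p, p), s(p, q, p))) + s(q * (p * p) * q, s(q, q, q), p + p)), p * (q * q) * (((q * p) * q) * q) + (p * q) * (r(q, q) * p) * (q * q) + p + s(r(q, q), q + q, p) + q), p, q) + p + p
  Un-nest:  p + p + q + s(r(r(p * p * p * q * r(p, q) + p * p * q * q * r(p, q) + r(p + p + p + q, p + p + q + q) + t(p * p * p * q), p * p * q * q * r(p, q) + s(p * p * q * q, s(q, q, q), p + p) + s(t(q), s(q, p, p), s(p, q, p))), p + p * p * q * q * q * q * q + p * p * q * q * q * r(q, q) + q + s(r(q, q), q + q, p)), p, q) + p + p
  Sort arguments:  p + p + p + p + q + s(r(r(p * p * p * q * r(p, q) + p * p * q * q * r(p, q) + r(p + p + p + q, p + p + q + q) + t(p * p * p * q), p * p * q * q * r(p, q) + s(p * p * q * q, s(q, q, q), p + p) + s(t(q), s(q, p, p), s(p, q, p))), p + p * p * q * q * q * q * q + p * p * q * q * q * r(q, q) + q + s(r(q, q), q + q, p)), p, q)

Answer: no — p + p + p + p + q + s(r(r(p * p * p * q * r(p, q) + p * p * q * q * r(p, q) + r(p + p + p + q, p + p + q + q) + t(p * p * p * q), p * p * q * q * r(p, q) + s(p * p * q * q, s(q, q, q), p + p) + s(t(q), s(q, p, p), s(p, q, p))), p + p * p * q * q * q * r(q, q) + p * p * q * q * q * r(q, q) + q + s(q * q, q + q, p)), p, q) vs p + p + p + p + q + s(r(r(p * p * p * q * r(p, q) + p * p * q * q * r(p, q) + r(p + p + p + q, p + p + q + q) + t(p * p * p * q), p * p * q * q * r(p, q) + s(p * p * q * q, s(q, q, q), p + p) + s(t(q), s(q, p, p), s(p, q, p))), p + p * p * q * q * q * q * q + p * p * q * q * q * r(q, q) + q + s(r(q, q), q + q, p)), p, q)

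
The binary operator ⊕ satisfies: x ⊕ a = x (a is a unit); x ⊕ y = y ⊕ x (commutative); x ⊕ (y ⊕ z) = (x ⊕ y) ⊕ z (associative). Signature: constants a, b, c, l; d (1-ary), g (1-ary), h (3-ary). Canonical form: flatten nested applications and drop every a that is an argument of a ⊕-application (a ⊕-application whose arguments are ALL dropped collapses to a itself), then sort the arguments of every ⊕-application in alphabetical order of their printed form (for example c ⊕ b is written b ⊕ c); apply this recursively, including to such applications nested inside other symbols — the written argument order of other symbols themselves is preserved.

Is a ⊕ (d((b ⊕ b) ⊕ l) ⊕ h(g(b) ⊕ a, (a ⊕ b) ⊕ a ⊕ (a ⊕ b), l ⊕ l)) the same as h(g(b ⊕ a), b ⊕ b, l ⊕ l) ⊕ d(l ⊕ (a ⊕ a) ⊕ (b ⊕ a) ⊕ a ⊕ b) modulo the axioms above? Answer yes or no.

Left:  a ⊕ (d((b ⊕ b) ⊕ l) ⊕ h(g(b) ⊕ a, (a ⊕ b) ⊕ a ⊕ (a ⊕ b), l ⊕ l))
  Un-nest:  a ⊕ d((b ⊕ b) ⊕ l) ⊕ h(g(b) ⊕ a, (a ⊕ b) ⊕ a ⊕ (a ⊕ b), l ⊕ l)
  Inside:  d((b ⊕ b) ⊕ l)  →  d(b ⊕ b ⊕ l)
  Inside:  h(g(b) ⊕ a, (a ⊕ b) ⊕ a ⊕ (a ⊕ b), l ⊕ l)  →  h(g(b), b ⊕ b, l ⊕ l)
  Units out:  drop a
  Sort:  d(b ⊕ b ⊕ l) ⊕ h(g(b), b ⊕ b, l ⊕ l)
Right:  h(g(b ⊕ a), b ⊕ b, l ⊕ l) ⊕ d(l ⊕ (a ⊕ a) ⊕ (b ⊕ a) ⊕ a ⊕ b)
  Simplify inside:  h(g(b ⊕ a), b ⊕ b, l ⊕ l)  →  h(g(b), b ⊕ b, l ⊕ l)
  Canonicalize subterm:  d(l ⊕ (a ⊕ a) ⊕ (b ⊕ a) ⊕ a ⊕ b)  →  d(b ⊕ b ⊕ l)
  Order the arguments:  d(b ⊕ b ⊕ l) ⊕ h(g(b), b ⊕ b, l ⊕ l)

Answer: yes — both canonical forms are d(b ⊕ b ⊕ l) ⊕ h(g(b), b ⊕ b, l ⊕ l)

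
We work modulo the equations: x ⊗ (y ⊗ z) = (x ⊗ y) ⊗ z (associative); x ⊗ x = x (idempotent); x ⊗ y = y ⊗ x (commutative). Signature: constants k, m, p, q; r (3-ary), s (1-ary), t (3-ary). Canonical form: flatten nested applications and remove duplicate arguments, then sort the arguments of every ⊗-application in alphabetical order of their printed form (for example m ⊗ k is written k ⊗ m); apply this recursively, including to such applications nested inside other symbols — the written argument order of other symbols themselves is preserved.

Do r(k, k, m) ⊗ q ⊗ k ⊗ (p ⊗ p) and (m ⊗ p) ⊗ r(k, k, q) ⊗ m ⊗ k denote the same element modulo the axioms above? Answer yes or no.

Left:  r(k, k, m) ⊗ q ⊗ k ⊗ (p ⊗ p)
  Un-nest:  r(k, k, m) ⊗ q ⊗ k ⊗ p ⊗ p
  Drop duplicates:  drop duplicate p
  Sort:  k ⊗ p ⊗ q ⊗ r(k, k, m)
Right:  (m ⊗ p) ⊗ r(k, k, q) ⊗ m ⊗ k
  Flatten:  m ⊗ p ⊗ r(k, k, q) ⊗ m ⊗ k
  Drop duplicates:  drop duplicate m
  Order the arguments:  k ⊗ m ⊗ p ⊗ r(k, k, q)

Answer: no — k ⊗ p ⊗ q ⊗ r(k, k, m) vs k ⊗ m ⊗ p ⊗ r(k, k, q)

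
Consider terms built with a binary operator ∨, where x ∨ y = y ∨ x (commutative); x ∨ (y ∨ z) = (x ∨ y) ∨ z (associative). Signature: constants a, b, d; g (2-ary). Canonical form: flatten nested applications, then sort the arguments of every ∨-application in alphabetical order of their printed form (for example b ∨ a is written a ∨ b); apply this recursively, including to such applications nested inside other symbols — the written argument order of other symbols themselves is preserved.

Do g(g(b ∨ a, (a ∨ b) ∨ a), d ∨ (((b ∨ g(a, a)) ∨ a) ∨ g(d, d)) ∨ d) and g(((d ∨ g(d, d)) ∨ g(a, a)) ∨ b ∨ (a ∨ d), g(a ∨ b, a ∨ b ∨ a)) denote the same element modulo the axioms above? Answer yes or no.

Answer: no — g(g(a ∨ b, a ∨ a ∨ b), a ∨ b ∨ d ∨ d ∨ g(a, a) ∨ g(d, d)) vs g(a ∨ b ∨ d ∨ d ∨ g(a, a) ∨ g(d, d), g(a ∨ b, a ∨ a ∨ b))

Derivation:
Left:  g(g(b ∨ a, (a ∨ b) ∨ a), d ∨ (((b ∨ g(a, a)) ∨ a) ∨ g(d, d)) ∨ d)
  Work inside:  d ∨ (((b ∨ g(a, a)) ∨ a) ∨ g(d, d)) ∨ d
  Flatten:  d ∨ b ∨ g(a, a) ∨ a ∨ g(d, d) ∨ d
  Sort arguments:  a ∨ b ∨ d ∨ d ∨ g(a, a) ∨ g(d, d)
  Reassemble:  g(g(a ∨ b, a ∨ a ∨ b), a ∨ b ∨ d ∨ d ∨ g(a, a) ∨ g(d, d))
Right:  g(((d ∨ g(d, d)) ∨ g(a, a)) ∨ b ∨ (a ∨ d), g(a ∨ b, a ∨ b ∨ a))
  Focus inside:  ((d ∨ g(d, d)) ∨ g(a, a)) ∨ b ∨ (a ∨ d)
  Un-nest:  d ∨ g(d, d) ∨ g(a, a) ∨ b ∨ a ∨ d
  Sort:  a ∨ b ∨ d ∨ d ∨ g(a, a) ∨ g(d, d)
  Put back:  g(a ∨ b ∨ d ∨ d ∨ g(a, a) ∨ g(d, d), g(a ∨ b, a ∨ a ∨ b))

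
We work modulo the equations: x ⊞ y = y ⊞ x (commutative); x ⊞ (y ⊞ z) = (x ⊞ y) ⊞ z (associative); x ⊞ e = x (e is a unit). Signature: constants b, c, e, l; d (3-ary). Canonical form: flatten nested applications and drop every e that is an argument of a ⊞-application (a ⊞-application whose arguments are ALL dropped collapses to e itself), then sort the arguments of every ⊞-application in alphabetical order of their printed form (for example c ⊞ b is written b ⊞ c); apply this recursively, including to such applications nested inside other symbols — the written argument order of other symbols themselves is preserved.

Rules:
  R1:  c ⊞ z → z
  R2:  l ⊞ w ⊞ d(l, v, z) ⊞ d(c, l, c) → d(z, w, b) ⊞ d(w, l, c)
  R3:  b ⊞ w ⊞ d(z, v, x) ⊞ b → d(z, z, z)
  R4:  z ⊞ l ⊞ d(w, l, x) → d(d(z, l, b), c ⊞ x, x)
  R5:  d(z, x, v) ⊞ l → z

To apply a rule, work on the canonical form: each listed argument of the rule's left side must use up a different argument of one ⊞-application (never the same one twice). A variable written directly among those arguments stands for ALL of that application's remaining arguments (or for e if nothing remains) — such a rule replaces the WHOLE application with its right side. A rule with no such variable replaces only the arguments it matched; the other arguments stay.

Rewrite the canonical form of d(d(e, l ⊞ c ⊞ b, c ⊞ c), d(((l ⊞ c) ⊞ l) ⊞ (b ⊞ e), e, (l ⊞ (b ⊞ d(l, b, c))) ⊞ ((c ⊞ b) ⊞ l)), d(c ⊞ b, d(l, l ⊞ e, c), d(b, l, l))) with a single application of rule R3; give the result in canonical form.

Answer: d(d(e, b ⊞ c ⊞ l, c ⊞ c), d(b ⊞ c ⊞ l ⊞ l, e, d(l, l, l)), d(b ⊞ c, d(l, l, c), d(b, l, l)))

Derivation:
Canonical form:  d(d(e, b ⊞ c ⊞ l, c ⊞ c), d(b ⊞ c ⊞ l ⊞ l, e, b ⊞ b ⊞ c ⊞ d(l, b, c) ⊞ l ⊞ l), d(b ⊞ c, d(l, l, c), d(b, l, l)))
R3 matches:  uses b, b, d(l, b, c);  v := b, w := c ⊞ l ⊞ l, x := c, z := l
The extension variable absorbs all remaining arguments, so the whole application is rewritten.
New term:  d(d(e, b ⊞ c ⊞ l, c ⊞ c), d(b ⊞ c ⊞ l ⊞ l, e, d(l, l, l)), d(b ⊞ c, d(l, l, c), d(b, l, l)))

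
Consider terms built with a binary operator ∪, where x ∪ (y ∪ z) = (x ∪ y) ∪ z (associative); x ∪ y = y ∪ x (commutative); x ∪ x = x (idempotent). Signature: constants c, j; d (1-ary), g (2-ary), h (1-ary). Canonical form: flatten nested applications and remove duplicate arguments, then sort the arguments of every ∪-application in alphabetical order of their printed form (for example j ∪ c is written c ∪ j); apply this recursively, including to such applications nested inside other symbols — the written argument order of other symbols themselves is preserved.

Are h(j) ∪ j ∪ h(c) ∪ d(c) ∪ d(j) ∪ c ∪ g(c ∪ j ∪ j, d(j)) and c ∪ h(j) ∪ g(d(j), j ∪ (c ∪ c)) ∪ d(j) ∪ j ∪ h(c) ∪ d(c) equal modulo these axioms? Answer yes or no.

Left:  h(j) ∪ j ∪ h(c) ∪ d(c) ∪ d(j) ∪ c ∪ g(c ∪ j ∪ j, d(j))
  Canonicalize subterm:  g(c ∪ j ∪ j, d(j))  →  g(c ∪ j, d(j))
  Sort:  c ∪ d(c) ∪ d(j) ∪ g(c ∪ j, d(j)) ∪ h(c) ∪ h(j) ∪ j
Right:  c ∪ h(j) ∪ g(d(j), j ∪ (c ∪ c)) ∪ d(j) ∪ j ∪ h(c) ∪ d(c)
  Canonicalize subterm:  g(d(j), j ∪ (c ∪ c))  →  g(d(j), c ∪ j)
  Sort arguments:  c ∪ d(c) ∪ d(j) ∪ g(d(j), c ∪ j) ∪ h(c) ∪ h(j) ∪ j

Answer: no — c ∪ d(c) ∪ d(j) ∪ g(c ∪ j, d(j)) ∪ h(c) ∪ h(j) ∪ j vs c ∪ d(c) ∪ d(j) ∪ g(d(j), c ∪ j) ∪ h(c) ∪ h(j) ∪ j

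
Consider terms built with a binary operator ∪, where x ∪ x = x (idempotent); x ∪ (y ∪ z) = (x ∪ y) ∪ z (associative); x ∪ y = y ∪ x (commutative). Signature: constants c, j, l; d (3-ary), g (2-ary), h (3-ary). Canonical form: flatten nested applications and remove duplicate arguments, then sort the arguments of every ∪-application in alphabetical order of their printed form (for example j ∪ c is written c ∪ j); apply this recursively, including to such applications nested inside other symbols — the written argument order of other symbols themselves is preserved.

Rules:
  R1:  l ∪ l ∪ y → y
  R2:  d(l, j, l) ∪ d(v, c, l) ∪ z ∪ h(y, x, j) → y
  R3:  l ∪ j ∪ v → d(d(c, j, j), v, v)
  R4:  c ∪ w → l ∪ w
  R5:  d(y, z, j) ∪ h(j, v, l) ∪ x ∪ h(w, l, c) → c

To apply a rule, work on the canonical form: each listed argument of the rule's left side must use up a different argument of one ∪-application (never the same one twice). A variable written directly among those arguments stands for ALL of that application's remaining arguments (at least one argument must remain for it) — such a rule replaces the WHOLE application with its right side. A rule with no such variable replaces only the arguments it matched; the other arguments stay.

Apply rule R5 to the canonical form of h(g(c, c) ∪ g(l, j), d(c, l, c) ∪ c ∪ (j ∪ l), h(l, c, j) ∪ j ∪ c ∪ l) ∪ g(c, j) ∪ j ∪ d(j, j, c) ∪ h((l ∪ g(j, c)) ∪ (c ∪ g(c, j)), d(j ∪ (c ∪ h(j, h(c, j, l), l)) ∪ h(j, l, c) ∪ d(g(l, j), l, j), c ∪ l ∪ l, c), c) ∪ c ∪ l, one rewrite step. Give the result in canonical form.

Canonical form:  c ∪ d(j, j, c) ∪ g(c, j) ∪ h(c ∪ g(c, j) ∪ g(j, c) ∪ l, d(c ∪ d(g(l, j), l, j) ∪ h(j, h(c, j, l), l) ∪ h(j, l, c) ∪ j, c ∪ l, c), c) ∪ h(g(c, c) ∪ g(l, j), c ∪ d(c, l, c) ∪ j ∪ l, c ∪ h(l, c, j) ∪ j ∪ l) ∪ j ∪ l
R5 matches:  uses d(g(l, j), l, j), h(j, h(c, j, l), l), h(j, l, c);  v := h(c, j, l), w := j, x := c ∪ j, y := g(l, j), z := l
The extension variable absorbs all remaining arguments, so the whole application is rewritten.
Giving:  c ∪ d(j, j, c) ∪ g(c, j) ∪ h(c ∪ g(c, j) ∪ g(j, c) ∪ l, d(c, c ∪ l, c), c) ∪ h(g(c, c) ∪ g(l, j), c ∪ d(c, l, c) ∪ j ∪ l, c ∪ h(l, c, j) ∪ j ∪ l) ∪ j ∪ l

Answer: c ∪ d(j, j, c) ∪ g(c, j) ∪ h(c ∪ g(c, j) ∪ g(j, c) ∪ l, d(c, c ∪ l, c), c) ∪ h(g(c, c) ∪ g(l, j), c ∪ d(c, l, c) ∪ j ∪ l, c ∪ h(l, c, j) ∪ j ∪ l) ∪ j ∪ l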